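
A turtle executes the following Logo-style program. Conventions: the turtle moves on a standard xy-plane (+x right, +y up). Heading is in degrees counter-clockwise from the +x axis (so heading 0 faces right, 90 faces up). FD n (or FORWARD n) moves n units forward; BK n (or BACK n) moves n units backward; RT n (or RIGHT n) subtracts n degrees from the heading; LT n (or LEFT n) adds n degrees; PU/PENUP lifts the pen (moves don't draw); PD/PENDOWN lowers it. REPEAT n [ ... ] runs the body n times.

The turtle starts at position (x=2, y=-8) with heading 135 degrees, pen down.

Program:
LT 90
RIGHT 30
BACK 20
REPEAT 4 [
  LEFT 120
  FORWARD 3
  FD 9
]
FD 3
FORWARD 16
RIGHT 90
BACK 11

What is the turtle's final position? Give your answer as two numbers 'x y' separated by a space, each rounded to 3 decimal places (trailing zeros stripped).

Executing turtle program step by step:
Start: pos=(2,-8), heading=135, pen down
LT 90: heading 135 -> 225
RT 30: heading 225 -> 195
BK 20: (2,-8) -> (21.319,-2.824) [heading=195, draw]
REPEAT 4 [
  -- iteration 1/4 --
  LT 120: heading 195 -> 315
  FD 3: (21.319,-2.824) -> (23.44,-4.945) [heading=315, draw]
  FD 9: (23.44,-4.945) -> (29.804,-11.309) [heading=315, draw]
  -- iteration 2/4 --
  LT 120: heading 315 -> 75
  FD 3: (29.804,-11.309) -> (30.58,-8.411) [heading=75, draw]
  FD 9: (30.58,-8.411) -> (32.91,0.282) [heading=75, draw]
  -- iteration 3/4 --
  LT 120: heading 75 -> 195
  FD 3: (32.91,0.282) -> (30.012,-0.494) [heading=195, draw]
  FD 9: (30.012,-0.494) -> (21.319,-2.824) [heading=195, draw]
  -- iteration 4/4 --
  LT 120: heading 195 -> 315
  FD 3: (21.319,-2.824) -> (23.44,-4.945) [heading=315, draw]
  FD 9: (23.44,-4.945) -> (29.804,-11.309) [heading=315, draw]
]
FD 3: (29.804,-11.309) -> (31.925,-13.43) [heading=315, draw]
FD 16: (31.925,-13.43) -> (43.239,-24.744) [heading=315, draw]
RT 90: heading 315 -> 225
BK 11: (43.239,-24.744) -> (51.017,-16.966) [heading=225, draw]
Final: pos=(51.017,-16.966), heading=225, 12 segment(s) drawn

Answer: 51.017 -16.966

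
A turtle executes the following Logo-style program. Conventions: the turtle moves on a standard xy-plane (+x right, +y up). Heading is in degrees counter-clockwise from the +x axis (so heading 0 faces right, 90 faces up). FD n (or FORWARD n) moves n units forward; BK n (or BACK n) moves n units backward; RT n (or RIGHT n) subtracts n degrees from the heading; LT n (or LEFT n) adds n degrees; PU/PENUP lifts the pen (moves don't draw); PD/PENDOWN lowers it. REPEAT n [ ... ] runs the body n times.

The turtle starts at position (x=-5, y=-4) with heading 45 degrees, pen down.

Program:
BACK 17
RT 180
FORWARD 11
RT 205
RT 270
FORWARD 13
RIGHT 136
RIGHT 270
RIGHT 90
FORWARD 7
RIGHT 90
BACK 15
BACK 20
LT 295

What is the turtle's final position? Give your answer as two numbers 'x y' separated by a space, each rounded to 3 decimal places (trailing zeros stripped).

Executing turtle program step by step:
Start: pos=(-5,-4), heading=45, pen down
BK 17: (-5,-4) -> (-17.021,-16.021) [heading=45, draw]
RT 180: heading 45 -> 225
FD 11: (-17.021,-16.021) -> (-24.799,-23.799) [heading=225, draw]
RT 205: heading 225 -> 20
RT 270: heading 20 -> 110
FD 13: (-24.799,-23.799) -> (-29.245,-11.583) [heading=110, draw]
RT 136: heading 110 -> 334
RT 270: heading 334 -> 64
RT 90: heading 64 -> 334
FD 7: (-29.245,-11.583) -> (-22.954,-14.652) [heading=334, draw]
RT 90: heading 334 -> 244
BK 15: (-22.954,-14.652) -> (-16.378,-1.17) [heading=244, draw]
BK 20: (-16.378,-1.17) -> (-7.611,16.806) [heading=244, draw]
LT 295: heading 244 -> 179
Final: pos=(-7.611,16.806), heading=179, 6 segment(s) drawn

Answer: -7.611 16.806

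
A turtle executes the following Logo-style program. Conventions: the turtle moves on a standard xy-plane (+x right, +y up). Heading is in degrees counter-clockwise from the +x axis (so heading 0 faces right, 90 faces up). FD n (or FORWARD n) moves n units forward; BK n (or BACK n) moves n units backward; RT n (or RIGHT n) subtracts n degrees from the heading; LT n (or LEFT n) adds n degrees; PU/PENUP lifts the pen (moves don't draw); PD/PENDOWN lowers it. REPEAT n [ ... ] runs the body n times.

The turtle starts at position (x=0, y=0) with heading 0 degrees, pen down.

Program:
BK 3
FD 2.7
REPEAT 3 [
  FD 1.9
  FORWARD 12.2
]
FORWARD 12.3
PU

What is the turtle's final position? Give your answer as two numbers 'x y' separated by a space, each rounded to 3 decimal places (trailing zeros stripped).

Answer: 54.3 0

Derivation:
Executing turtle program step by step:
Start: pos=(0,0), heading=0, pen down
BK 3: (0,0) -> (-3,0) [heading=0, draw]
FD 2.7: (-3,0) -> (-0.3,0) [heading=0, draw]
REPEAT 3 [
  -- iteration 1/3 --
  FD 1.9: (-0.3,0) -> (1.6,0) [heading=0, draw]
  FD 12.2: (1.6,0) -> (13.8,0) [heading=0, draw]
  -- iteration 2/3 --
  FD 1.9: (13.8,0) -> (15.7,0) [heading=0, draw]
  FD 12.2: (15.7,0) -> (27.9,0) [heading=0, draw]
  -- iteration 3/3 --
  FD 1.9: (27.9,0) -> (29.8,0) [heading=0, draw]
  FD 12.2: (29.8,0) -> (42,0) [heading=0, draw]
]
FD 12.3: (42,0) -> (54.3,0) [heading=0, draw]
PU: pen up
Final: pos=(54.3,0), heading=0, 9 segment(s) drawn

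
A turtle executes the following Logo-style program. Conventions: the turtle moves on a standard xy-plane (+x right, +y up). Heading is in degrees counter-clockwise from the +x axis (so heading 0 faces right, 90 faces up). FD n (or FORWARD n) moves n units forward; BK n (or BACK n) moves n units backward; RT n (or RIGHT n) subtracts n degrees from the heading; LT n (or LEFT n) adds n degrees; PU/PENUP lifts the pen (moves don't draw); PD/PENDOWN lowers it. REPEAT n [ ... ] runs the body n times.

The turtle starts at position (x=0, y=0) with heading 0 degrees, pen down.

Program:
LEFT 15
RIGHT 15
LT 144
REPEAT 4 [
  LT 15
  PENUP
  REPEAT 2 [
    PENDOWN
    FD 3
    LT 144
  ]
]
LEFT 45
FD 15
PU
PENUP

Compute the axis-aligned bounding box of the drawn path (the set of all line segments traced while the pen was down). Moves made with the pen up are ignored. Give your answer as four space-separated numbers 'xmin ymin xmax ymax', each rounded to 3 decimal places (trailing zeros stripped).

Answer: -3.853 -7.429 8.732 2.011

Derivation:
Executing turtle program step by step:
Start: pos=(0,0), heading=0, pen down
LT 15: heading 0 -> 15
RT 15: heading 15 -> 0
LT 144: heading 0 -> 144
REPEAT 4 [
  -- iteration 1/4 --
  LT 15: heading 144 -> 159
  PU: pen up
  REPEAT 2 [
    -- iteration 1/2 --
    PD: pen down
    FD 3: (0,0) -> (-2.801,1.075) [heading=159, draw]
    LT 144: heading 159 -> 303
    -- iteration 2/2 --
    PD: pen down
    FD 3: (-2.801,1.075) -> (-1.167,-1.441) [heading=303, draw]
    LT 144: heading 303 -> 87
  ]
  -- iteration 2/4 --
  LT 15: heading 87 -> 102
  PU: pen up
  REPEAT 2 [
    -- iteration 1/2 --
    PD: pen down
    FD 3: (-1.167,-1.441) -> (-1.791,1.494) [heading=102, draw]
    LT 144: heading 102 -> 246
    -- iteration 2/2 --
    PD: pen down
    FD 3: (-1.791,1.494) -> (-3.011,-1.247) [heading=246, draw]
    LT 144: heading 246 -> 30
  ]
  -- iteration 3/4 --
  LT 15: heading 30 -> 45
  PU: pen up
  REPEAT 2 [
    -- iteration 1/2 --
    PD: pen down
    FD 3: (-3.011,-1.247) -> (-0.889,0.874) [heading=45, draw]
    LT 144: heading 45 -> 189
    -- iteration 2/2 --
    PD: pen down
    FD 3: (-0.889,0.874) -> (-3.853,0.405) [heading=189, draw]
    LT 144: heading 189 -> 333
  ]
  -- iteration 4/4 --
  LT 15: heading 333 -> 348
  PU: pen up
  REPEAT 2 [
    -- iteration 1/2 --
    PD: pen down
    FD 3: (-3.853,0.405) -> (-0.918,-0.219) [heading=348, draw]
    LT 144: heading 348 -> 132
    -- iteration 2/2 --
    PD: pen down
    FD 3: (-0.918,-0.219) -> (-2.925,2.011) [heading=132, draw]
    LT 144: heading 132 -> 276
  ]
]
LT 45: heading 276 -> 321
FD 15: (-2.925,2.011) -> (8.732,-7.429) [heading=321, draw]
PU: pen up
PU: pen up
Final: pos=(8.732,-7.429), heading=321, 9 segment(s) drawn

Segment endpoints: x in {-3.853, -3.011, -2.925, -2.801, -1.791, -1.167, -0.918, -0.889, 0, 8.732}, y in {-7.429, -1.441, -1.247, -0.219, 0, 0.405, 0.874, 1.075, 1.494, 2.011}
xmin=-3.853, ymin=-7.429, xmax=8.732, ymax=2.011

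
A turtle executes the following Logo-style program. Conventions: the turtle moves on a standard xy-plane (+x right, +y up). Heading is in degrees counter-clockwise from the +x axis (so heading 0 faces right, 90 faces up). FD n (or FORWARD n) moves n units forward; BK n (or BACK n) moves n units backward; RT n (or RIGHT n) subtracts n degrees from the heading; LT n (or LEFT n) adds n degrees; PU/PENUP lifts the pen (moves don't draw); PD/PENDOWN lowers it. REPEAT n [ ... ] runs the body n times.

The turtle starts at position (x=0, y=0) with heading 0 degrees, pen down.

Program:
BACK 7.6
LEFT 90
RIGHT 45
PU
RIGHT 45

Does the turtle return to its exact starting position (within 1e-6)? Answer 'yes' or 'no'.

Executing turtle program step by step:
Start: pos=(0,0), heading=0, pen down
BK 7.6: (0,0) -> (-7.6,0) [heading=0, draw]
LT 90: heading 0 -> 90
RT 45: heading 90 -> 45
PU: pen up
RT 45: heading 45 -> 0
Final: pos=(-7.6,0), heading=0, 1 segment(s) drawn

Start position: (0, 0)
Final position: (-7.6, 0)
Distance = 7.6; >= 1e-6 -> NOT closed

Answer: no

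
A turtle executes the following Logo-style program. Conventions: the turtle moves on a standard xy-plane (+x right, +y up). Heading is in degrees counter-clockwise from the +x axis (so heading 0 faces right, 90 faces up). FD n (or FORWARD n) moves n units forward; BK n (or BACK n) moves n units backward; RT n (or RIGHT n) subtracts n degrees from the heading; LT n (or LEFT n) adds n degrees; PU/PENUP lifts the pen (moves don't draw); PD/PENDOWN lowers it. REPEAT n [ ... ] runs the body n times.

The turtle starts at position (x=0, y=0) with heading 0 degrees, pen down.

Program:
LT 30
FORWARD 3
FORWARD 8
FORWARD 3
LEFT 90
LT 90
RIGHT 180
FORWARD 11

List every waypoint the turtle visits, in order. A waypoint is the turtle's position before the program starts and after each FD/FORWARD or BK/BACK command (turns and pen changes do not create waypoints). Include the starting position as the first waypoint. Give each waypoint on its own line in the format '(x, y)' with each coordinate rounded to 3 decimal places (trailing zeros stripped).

Executing turtle program step by step:
Start: pos=(0,0), heading=0, pen down
LT 30: heading 0 -> 30
FD 3: (0,0) -> (2.598,1.5) [heading=30, draw]
FD 8: (2.598,1.5) -> (9.526,5.5) [heading=30, draw]
FD 3: (9.526,5.5) -> (12.124,7) [heading=30, draw]
LT 90: heading 30 -> 120
LT 90: heading 120 -> 210
RT 180: heading 210 -> 30
FD 11: (12.124,7) -> (21.651,12.5) [heading=30, draw]
Final: pos=(21.651,12.5), heading=30, 4 segment(s) drawn
Waypoints (5 total):
(0, 0)
(2.598, 1.5)
(9.526, 5.5)
(12.124, 7)
(21.651, 12.5)

Answer: (0, 0)
(2.598, 1.5)
(9.526, 5.5)
(12.124, 7)
(21.651, 12.5)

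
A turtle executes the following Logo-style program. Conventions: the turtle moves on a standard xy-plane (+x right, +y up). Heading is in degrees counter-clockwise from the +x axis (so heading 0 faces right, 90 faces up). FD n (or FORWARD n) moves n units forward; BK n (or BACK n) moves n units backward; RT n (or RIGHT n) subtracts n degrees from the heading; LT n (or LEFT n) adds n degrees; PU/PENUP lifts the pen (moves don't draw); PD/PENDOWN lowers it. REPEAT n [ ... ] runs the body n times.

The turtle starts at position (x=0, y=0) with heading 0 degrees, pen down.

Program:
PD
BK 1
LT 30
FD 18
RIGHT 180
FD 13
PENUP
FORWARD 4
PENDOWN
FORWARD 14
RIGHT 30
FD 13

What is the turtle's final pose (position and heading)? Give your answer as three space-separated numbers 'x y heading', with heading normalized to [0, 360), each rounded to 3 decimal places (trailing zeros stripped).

Answer: -25.258 -6.5 180

Derivation:
Executing turtle program step by step:
Start: pos=(0,0), heading=0, pen down
PD: pen down
BK 1: (0,0) -> (-1,0) [heading=0, draw]
LT 30: heading 0 -> 30
FD 18: (-1,0) -> (14.588,9) [heading=30, draw]
RT 180: heading 30 -> 210
FD 13: (14.588,9) -> (3.33,2.5) [heading=210, draw]
PU: pen up
FD 4: (3.33,2.5) -> (-0.134,0.5) [heading=210, move]
PD: pen down
FD 14: (-0.134,0.5) -> (-12.258,-6.5) [heading=210, draw]
RT 30: heading 210 -> 180
FD 13: (-12.258,-6.5) -> (-25.258,-6.5) [heading=180, draw]
Final: pos=(-25.258,-6.5), heading=180, 5 segment(s) drawn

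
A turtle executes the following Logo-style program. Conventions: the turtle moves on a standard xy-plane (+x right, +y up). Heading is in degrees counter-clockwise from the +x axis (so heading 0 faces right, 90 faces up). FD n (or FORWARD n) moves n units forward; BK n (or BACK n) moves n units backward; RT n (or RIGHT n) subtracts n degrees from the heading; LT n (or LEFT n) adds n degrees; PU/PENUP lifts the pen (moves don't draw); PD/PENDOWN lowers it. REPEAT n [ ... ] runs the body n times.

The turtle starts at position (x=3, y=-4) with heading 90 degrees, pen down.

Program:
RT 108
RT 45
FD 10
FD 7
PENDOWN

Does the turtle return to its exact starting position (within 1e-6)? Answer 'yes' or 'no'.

Answer: no

Derivation:
Executing turtle program step by step:
Start: pos=(3,-4), heading=90, pen down
RT 108: heading 90 -> 342
RT 45: heading 342 -> 297
FD 10: (3,-4) -> (7.54,-12.91) [heading=297, draw]
FD 7: (7.54,-12.91) -> (10.718,-19.147) [heading=297, draw]
PD: pen down
Final: pos=(10.718,-19.147), heading=297, 2 segment(s) drawn

Start position: (3, -4)
Final position: (10.718, -19.147)
Distance = 17; >= 1e-6 -> NOT closed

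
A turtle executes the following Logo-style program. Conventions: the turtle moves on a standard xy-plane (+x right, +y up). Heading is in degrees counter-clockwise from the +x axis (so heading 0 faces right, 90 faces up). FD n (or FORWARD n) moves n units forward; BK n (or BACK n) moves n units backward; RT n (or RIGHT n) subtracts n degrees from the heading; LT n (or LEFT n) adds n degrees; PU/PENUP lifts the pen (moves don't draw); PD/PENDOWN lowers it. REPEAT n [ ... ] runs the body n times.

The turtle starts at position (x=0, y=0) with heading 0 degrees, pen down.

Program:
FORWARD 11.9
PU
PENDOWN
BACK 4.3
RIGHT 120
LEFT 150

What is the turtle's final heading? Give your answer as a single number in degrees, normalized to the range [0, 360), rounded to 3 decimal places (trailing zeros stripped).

Answer: 30

Derivation:
Executing turtle program step by step:
Start: pos=(0,0), heading=0, pen down
FD 11.9: (0,0) -> (11.9,0) [heading=0, draw]
PU: pen up
PD: pen down
BK 4.3: (11.9,0) -> (7.6,0) [heading=0, draw]
RT 120: heading 0 -> 240
LT 150: heading 240 -> 30
Final: pos=(7.6,0), heading=30, 2 segment(s) drawn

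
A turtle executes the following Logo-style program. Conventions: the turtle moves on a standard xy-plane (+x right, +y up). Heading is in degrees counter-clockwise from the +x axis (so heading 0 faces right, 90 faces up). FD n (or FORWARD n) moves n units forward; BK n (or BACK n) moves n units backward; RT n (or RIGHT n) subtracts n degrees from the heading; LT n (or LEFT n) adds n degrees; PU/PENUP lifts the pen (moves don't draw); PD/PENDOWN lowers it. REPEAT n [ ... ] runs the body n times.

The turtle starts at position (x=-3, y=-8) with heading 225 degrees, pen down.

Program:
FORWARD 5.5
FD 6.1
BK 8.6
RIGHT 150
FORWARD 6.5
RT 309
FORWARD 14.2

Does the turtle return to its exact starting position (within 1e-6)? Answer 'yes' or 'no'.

Executing turtle program step by step:
Start: pos=(-3,-8), heading=225, pen down
FD 5.5: (-3,-8) -> (-6.889,-11.889) [heading=225, draw]
FD 6.1: (-6.889,-11.889) -> (-11.202,-16.202) [heading=225, draw]
BK 8.6: (-11.202,-16.202) -> (-5.121,-10.121) [heading=225, draw]
RT 150: heading 225 -> 75
FD 6.5: (-5.121,-10.121) -> (-3.439,-3.843) [heading=75, draw]
RT 309: heading 75 -> 126
FD 14.2: (-3.439,-3.843) -> (-11.786,7.645) [heading=126, draw]
Final: pos=(-11.786,7.645), heading=126, 5 segment(s) drawn

Start position: (-3, -8)
Final position: (-11.786, 7.645)
Distance = 17.943; >= 1e-6 -> NOT closed

Answer: no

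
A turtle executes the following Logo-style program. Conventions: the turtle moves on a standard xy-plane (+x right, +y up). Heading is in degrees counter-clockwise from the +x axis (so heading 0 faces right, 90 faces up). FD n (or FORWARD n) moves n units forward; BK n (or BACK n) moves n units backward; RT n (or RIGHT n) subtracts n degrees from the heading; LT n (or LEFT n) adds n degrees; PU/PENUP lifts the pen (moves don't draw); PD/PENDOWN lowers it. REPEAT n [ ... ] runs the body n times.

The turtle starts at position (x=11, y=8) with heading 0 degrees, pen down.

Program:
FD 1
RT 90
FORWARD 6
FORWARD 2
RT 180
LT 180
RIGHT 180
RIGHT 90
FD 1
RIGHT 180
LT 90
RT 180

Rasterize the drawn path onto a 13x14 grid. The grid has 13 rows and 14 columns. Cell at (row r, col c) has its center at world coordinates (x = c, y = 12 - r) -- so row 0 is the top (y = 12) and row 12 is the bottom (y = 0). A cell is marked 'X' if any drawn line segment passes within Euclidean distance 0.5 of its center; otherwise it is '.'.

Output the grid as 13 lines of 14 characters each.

Answer: ..............
..............
..............
..............
...........XX.
............X.
............X.
............X.
............X.
............X.
............X.
............X.
............XX

Derivation:
Segment 0: (11,8) -> (12,8)
Segment 1: (12,8) -> (12,2)
Segment 2: (12,2) -> (12,0)
Segment 3: (12,0) -> (13,0)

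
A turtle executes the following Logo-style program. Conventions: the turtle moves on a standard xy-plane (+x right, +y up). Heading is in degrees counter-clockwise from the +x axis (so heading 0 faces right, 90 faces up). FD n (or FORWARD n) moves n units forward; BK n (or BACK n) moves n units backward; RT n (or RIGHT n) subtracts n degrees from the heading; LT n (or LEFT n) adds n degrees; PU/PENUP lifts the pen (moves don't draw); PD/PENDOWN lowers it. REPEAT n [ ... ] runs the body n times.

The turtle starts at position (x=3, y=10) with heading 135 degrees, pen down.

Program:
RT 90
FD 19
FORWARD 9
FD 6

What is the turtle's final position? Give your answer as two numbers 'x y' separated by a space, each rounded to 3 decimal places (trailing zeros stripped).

Answer: 27.042 34.042

Derivation:
Executing turtle program step by step:
Start: pos=(3,10), heading=135, pen down
RT 90: heading 135 -> 45
FD 19: (3,10) -> (16.435,23.435) [heading=45, draw]
FD 9: (16.435,23.435) -> (22.799,29.799) [heading=45, draw]
FD 6: (22.799,29.799) -> (27.042,34.042) [heading=45, draw]
Final: pos=(27.042,34.042), heading=45, 3 segment(s) drawn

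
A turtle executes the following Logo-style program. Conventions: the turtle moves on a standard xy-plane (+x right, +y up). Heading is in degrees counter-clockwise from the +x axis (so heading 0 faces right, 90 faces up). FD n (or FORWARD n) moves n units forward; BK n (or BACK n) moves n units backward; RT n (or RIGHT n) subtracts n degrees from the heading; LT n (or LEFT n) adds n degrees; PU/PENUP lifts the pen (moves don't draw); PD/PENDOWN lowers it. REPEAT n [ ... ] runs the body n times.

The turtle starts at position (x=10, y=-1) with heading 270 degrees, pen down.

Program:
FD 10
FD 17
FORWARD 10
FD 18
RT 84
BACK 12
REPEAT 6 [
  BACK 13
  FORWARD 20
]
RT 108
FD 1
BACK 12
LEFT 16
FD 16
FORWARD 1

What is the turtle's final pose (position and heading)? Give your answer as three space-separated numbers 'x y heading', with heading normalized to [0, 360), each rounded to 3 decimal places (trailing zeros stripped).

Answer: -23.309 -52.937 94

Derivation:
Executing turtle program step by step:
Start: pos=(10,-1), heading=270, pen down
FD 10: (10,-1) -> (10,-11) [heading=270, draw]
FD 17: (10,-11) -> (10,-28) [heading=270, draw]
FD 10: (10,-28) -> (10,-38) [heading=270, draw]
FD 18: (10,-38) -> (10,-56) [heading=270, draw]
RT 84: heading 270 -> 186
BK 12: (10,-56) -> (21.934,-54.746) [heading=186, draw]
REPEAT 6 [
  -- iteration 1/6 --
  BK 13: (21.934,-54.746) -> (34.863,-53.387) [heading=186, draw]
  FD 20: (34.863,-53.387) -> (14.973,-55.477) [heading=186, draw]
  -- iteration 2/6 --
  BK 13: (14.973,-55.477) -> (27.901,-54.118) [heading=186, draw]
  FD 20: (27.901,-54.118) -> (8.011,-56.209) [heading=186, draw]
  -- iteration 3/6 --
  BK 13: (8.011,-56.209) -> (20.94,-54.85) [heading=186, draw]
  FD 20: (20.94,-54.85) -> (1.049,-56.941) [heading=186, draw]
  -- iteration 4/6 --
  BK 13: (1.049,-56.941) -> (13.978,-55.582) [heading=186, draw]
  FD 20: (13.978,-55.582) -> (-5.912,-57.672) [heading=186, draw]
  -- iteration 5/6 --
  BK 13: (-5.912,-57.672) -> (7.016,-56.314) [heading=186, draw]
  FD 20: (7.016,-56.314) -> (-12.874,-58.404) [heading=186, draw]
  -- iteration 6/6 --
  BK 13: (-12.874,-58.404) -> (0.055,-57.045) [heading=186, draw]
  FD 20: (0.055,-57.045) -> (-19.836,-59.136) [heading=186, draw]
]
RT 108: heading 186 -> 78
FD 1: (-19.836,-59.136) -> (-19.628,-58.158) [heading=78, draw]
BK 12: (-19.628,-58.158) -> (-22.123,-69.895) [heading=78, draw]
LT 16: heading 78 -> 94
FD 16: (-22.123,-69.895) -> (-23.239,-53.934) [heading=94, draw]
FD 1: (-23.239,-53.934) -> (-23.309,-52.937) [heading=94, draw]
Final: pos=(-23.309,-52.937), heading=94, 21 segment(s) drawn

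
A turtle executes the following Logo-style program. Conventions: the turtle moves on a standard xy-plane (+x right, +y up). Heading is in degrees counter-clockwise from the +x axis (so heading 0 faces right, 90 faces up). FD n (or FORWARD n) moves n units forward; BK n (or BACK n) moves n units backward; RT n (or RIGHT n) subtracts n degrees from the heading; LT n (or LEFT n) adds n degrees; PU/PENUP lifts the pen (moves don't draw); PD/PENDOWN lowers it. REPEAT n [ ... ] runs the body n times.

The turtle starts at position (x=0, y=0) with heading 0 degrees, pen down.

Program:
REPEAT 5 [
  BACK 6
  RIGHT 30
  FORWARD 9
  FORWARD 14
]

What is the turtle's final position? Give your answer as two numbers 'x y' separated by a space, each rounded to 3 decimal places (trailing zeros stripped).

Answer: -11.196 -66.445

Derivation:
Executing turtle program step by step:
Start: pos=(0,0), heading=0, pen down
REPEAT 5 [
  -- iteration 1/5 --
  BK 6: (0,0) -> (-6,0) [heading=0, draw]
  RT 30: heading 0 -> 330
  FD 9: (-6,0) -> (1.794,-4.5) [heading=330, draw]
  FD 14: (1.794,-4.5) -> (13.919,-11.5) [heading=330, draw]
  -- iteration 2/5 --
  BK 6: (13.919,-11.5) -> (8.722,-8.5) [heading=330, draw]
  RT 30: heading 330 -> 300
  FD 9: (8.722,-8.5) -> (13.222,-16.294) [heading=300, draw]
  FD 14: (13.222,-16.294) -> (20.222,-28.419) [heading=300, draw]
  -- iteration 3/5 --
  BK 6: (20.222,-28.419) -> (17.222,-23.222) [heading=300, draw]
  RT 30: heading 300 -> 270
  FD 9: (17.222,-23.222) -> (17.222,-32.222) [heading=270, draw]
  FD 14: (17.222,-32.222) -> (17.222,-46.222) [heading=270, draw]
  -- iteration 4/5 --
  BK 6: (17.222,-46.222) -> (17.222,-40.222) [heading=270, draw]
  RT 30: heading 270 -> 240
  FD 9: (17.222,-40.222) -> (12.722,-48.017) [heading=240, draw]
  FD 14: (12.722,-48.017) -> (5.722,-60.141) [heading=240, draw]
  -- iteration 5/5 --
  BK 6: (5.722,-60.141) -> (8.722,-54.945) [heading=240, draw]
  RT 30: heading 240 -> 210
  FD 9: (8.722,-54.945) -> (0.928,-59.445) [heading=210, draw]
  FD 14: (0.928,-59.445) -> (-11.196,-66.445) [heading=210, draw]
]
Final: pos=(-11.196,-66.445), heading=210, 15 segment(s) drawn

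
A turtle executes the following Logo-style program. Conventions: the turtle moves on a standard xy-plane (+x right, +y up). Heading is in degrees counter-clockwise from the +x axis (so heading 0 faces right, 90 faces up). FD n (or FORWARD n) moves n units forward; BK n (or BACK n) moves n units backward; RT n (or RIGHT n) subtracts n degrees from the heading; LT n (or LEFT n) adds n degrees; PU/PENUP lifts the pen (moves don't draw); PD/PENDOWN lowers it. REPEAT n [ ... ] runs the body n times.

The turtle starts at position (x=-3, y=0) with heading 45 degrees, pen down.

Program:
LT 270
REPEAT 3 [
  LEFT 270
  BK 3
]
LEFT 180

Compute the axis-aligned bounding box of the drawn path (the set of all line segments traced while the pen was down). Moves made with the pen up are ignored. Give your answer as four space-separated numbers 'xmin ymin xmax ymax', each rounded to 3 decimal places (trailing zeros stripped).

Answer: -3 -2.121 1.243 2.121

Derivation:
Executing turtle program step by step:
Start: pos=(-3,0), heading=45, pen down
LT 270: heading 45 -> 315
REPEAT 3 [
  -- iteration 1/3 --
  LT 270: heading 315 -> 225
  BK 3: (-3,0) -> (-0.879,2.121) [heading=225, draw]
  -- iteration 2/3 --
  LT 270: heading 225 -> 135
  BK 3: (-0.879,2.121) -> (1.243,0) [heading=135, draw]
  -- iteration 3/3 --
  LT 270: heading 135 -> 45
  BK 3: (1.243,0) -> (-0.879,-2.121) [heading=45, draw]
]
LT 180: heading 45 -> 225
Final: pos=(-0.879,-2.121), heading=225, 3 segment(s) drawn

Segment endpoints: x in {-3, -0.879, -0.879, 1.243}, y in {-2.121, 0, 0, 2.121}
xmin=-3, ymin=-2.121, xmax=1.243, ymax=2.121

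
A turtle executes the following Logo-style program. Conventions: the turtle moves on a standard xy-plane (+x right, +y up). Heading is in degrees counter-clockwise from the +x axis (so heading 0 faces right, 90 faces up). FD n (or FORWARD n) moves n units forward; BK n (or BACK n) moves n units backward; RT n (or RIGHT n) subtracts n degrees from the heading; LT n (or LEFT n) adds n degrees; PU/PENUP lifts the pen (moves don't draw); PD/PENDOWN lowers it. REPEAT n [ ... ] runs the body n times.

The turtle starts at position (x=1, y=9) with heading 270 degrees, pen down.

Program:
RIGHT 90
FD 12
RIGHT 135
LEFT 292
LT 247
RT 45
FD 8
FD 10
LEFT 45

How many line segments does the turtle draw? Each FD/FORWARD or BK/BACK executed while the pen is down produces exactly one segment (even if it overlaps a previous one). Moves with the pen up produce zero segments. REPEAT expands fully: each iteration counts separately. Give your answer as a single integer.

Answer: 3

Derivation:
Executing turtle program step by step:
Start: pos=(1,9), heading=270, pen down
RT 90: heading 270 -> 180
FD 12: (1,9) -> (-11,9) [heading=180, draw]
RT 135: heading 180 -> 45
LT 292: heading 45 -> 337
LT 247: heading 337 -> 224
RT 45: heading 224 -> 179
FD 8: (-11,9) -> (-18.999,9.14) [heading=179, draw]
FD 10: (-18.999,9.14) -> (-28.997,9.314) [heading=179, draw]
LT 45: heading 179 -> 224
Final: pos=(-28.997,9.314), heading=224, 3 segment(s) drawn
Segments drawn: 3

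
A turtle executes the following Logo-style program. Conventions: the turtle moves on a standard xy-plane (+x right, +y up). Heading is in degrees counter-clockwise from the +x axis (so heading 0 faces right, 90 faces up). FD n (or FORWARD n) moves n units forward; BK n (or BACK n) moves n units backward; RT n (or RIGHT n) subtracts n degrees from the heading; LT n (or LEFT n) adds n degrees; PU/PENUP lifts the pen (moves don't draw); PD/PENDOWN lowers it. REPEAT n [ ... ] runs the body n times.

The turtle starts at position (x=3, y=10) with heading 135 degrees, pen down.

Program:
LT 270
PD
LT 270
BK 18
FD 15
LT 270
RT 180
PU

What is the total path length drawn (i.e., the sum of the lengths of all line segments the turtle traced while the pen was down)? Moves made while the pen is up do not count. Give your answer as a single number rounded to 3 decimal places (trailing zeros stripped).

Answer: 33

Derivation:
Executing turtle program step by step:
Start: pos=(3,10), heading=135, pen down
LT 270: heading 135 -> 45
PD: pen down
LT 270: heading 45 -> 315
BK 18: (3,10) -> (-9.728,22.728) [heading=315, draw]
FD 15: (-9.728,22.728) -> (0.879,12.121) [heading=315, draw]
LT 270: heading 315 -> 225
RT 180: heading 225 -> 45
PU: pen up
Final: pos=(0.879,12.121), heading=45, 2 segment(s) drawn

Segment lengths:
  seg 1: (3,10) -> (-9.728,22.728), length = 18
  seg 2: (-9.728,22.728) -> (0.879,12.121), length = 15
Total = 33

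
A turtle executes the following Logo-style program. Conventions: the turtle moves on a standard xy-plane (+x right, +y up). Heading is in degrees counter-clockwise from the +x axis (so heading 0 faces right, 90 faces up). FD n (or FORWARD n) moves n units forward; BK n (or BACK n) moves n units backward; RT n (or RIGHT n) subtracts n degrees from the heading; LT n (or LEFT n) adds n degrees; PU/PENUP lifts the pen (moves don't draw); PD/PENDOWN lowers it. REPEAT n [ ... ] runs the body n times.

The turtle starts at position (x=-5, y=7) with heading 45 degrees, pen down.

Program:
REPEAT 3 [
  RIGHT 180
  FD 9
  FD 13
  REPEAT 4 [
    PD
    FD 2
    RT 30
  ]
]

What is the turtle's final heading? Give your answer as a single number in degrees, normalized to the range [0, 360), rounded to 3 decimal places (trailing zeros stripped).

Answer: 225

Derivation:
Executing turtle program step by step:
Start: pos=(-5,7), heading=45, pen down
REPEAT 3 [
  -- iteration 1/3 --
  RT 180: heading 45 -> 225
  FD 9: (-5,7) -> (-11.364,0.636) [heading=225, draw]
  FD 13: (-11.364,0.636) -> (-20.556,-8.556) [heading=225, draw]
  REPEAT 4 [
    -- iteration 1/4 --
    PD: pen down
    FD 2: (-20.556,-8.556) -> (-21.971,-9.971) [heading=225, draw]
    RT 30: heading 225 -> 195
    -- iteration 2/4 --
    PD: pen down
    FD 2: (-21.971,-9.971) -> (-23.902,-10.488) [heading=195, draw]
    RT 30: heading 195 -> 165
    -- iteration 3/4 --
    PD: pen down
    FD 2: (-23.902,-10.488) -> (-25.834,-9.971) [heading=165, draw]
    RT 30: heading 165 -> 135
    -- iteration 4/4 --
    PD: pen down
    FD 2: (-25.834,-9.971) -> (-27.248,-8.556) [heading=135, draw]
    RT 30: heading 135 -> 105
  ]
  -- iteration 2/3 --
  RT 180: heading 105 -> 285
  FD 9: (-27.248,-8.556) -> (-24.919,-17.25) [heading=285, draw]
  FD 13: (-24.919,-17.25) -> (-21.554,-29.807) [heading=285, draw]
  REPEAT 4 [
    -- iteration 1/4 --
    PD: pen down
    FD 2: (-21.554,-29.807) -> (-21.037,-31.739) [heading=285, draw]
    RT 30: heading 285 -> 255
    -- iteration 2/4 --
    PD: pen down
    FD 2: (-21.037,-31.739) -> (-21.554,-33.67) [heading=255, draw]
    RT 30: heading 255 -> 225
    -- iteration 3/4 --
    PD: pen down
    FD 2: (-21.554,-33.67) -> (-22.969,-35.085) [heading=225, draw]
    RT 30: heading 225 -> 195
    -- iteration 4/4 --
    PD: pen down
    FD 2: (-22.969,-35.085) -> (-24.901,-35.602) [heading=195, draw]
    RT 30: heading 195 -> 165
  ]
  -- iteration 3/3 --
  RT 180: heading 165 -> 345
  FD 9: (-24.901,-35.602) -> (-16.207,-37.932) [heading=345, draw]
  FD 13: (-16.207,-37.932) -> (-3.65,-41.296) [heading=345, draw]
  REPEAT 4 [
    -- iteration 1/4 --
    PD: pen down
    FD 2: (-3.65,-41.296) -> (-1.718,-41.814) [heading=345, draw]
    RT 30: heading 345 -> 315
    -- iteration 2/4 --
    PD: pen down
    FD 2: (-1.718,-41.814) -> (-0.304,-43.228) [heading=315, draw]
    RT 30: heading 315 -> 285
    -- iteration 3/4 --
    PD: pen down
    FD 2: (-0.304,-43.228) -> (0.214,-45.16) [heading=285, draw]
    RT 30: heading 285 -> 255
    -- iteration 4/4 --
    PD: pen down
    FD 2: (0.214,-45.16) -> (-0.304,-47.092) [heading=255, draw]
    RT 30: heading 255 -> 225
  ]
]
Final: pos=(-0.304,-47.092), heading=225, 18 segment(s) drawn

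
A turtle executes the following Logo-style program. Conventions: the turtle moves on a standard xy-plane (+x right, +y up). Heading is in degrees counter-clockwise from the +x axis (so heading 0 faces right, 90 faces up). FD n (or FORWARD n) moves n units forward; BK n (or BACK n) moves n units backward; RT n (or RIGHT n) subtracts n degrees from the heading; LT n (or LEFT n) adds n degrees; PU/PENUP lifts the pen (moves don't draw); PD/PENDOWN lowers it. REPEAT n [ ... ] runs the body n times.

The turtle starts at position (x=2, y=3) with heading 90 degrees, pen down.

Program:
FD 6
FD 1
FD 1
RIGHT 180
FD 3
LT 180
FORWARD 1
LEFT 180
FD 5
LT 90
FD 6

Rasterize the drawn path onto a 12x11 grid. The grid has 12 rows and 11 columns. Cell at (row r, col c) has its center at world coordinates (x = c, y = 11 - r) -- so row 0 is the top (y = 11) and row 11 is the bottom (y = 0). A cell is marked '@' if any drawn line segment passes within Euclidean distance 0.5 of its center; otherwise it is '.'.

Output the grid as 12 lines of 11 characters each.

Segment 0: (2,3) -> (2,9)
Segment 1: (2,9) -> (2,10)
Segment 2: (2,10) -> (2,11)
Segment 3: (2,11) -> (2,8)
Segment 4: (2,8) -> (2,9)
Segment 5: (2,9) -> (2,4)
Segment 6: (2,4) -> (8,4)

Answer: ..@........
..@........
..@........
..@........
..@........
..@........
..@........
..@@@@@@@..
..@........
...........
...........
...........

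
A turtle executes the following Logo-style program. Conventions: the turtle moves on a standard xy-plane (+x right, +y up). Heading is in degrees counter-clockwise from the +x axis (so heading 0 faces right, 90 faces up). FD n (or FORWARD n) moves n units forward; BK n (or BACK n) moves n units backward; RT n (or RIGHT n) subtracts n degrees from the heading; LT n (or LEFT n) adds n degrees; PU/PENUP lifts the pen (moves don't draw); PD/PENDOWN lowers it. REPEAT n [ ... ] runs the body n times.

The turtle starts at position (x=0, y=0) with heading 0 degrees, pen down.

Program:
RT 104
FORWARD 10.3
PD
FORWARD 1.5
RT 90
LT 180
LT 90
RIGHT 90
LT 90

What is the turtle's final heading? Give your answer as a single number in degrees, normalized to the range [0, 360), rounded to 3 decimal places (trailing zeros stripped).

Answer: 76

Derivation:
Executing turtle program step by step:
Start: pos=(0,0), heading=0, pen down
RT 104: heading 0 -> 256
FD 10.3: (0,0) -> (-2.492,-9.994) [heading=256, draw]
PD: pen down
FD 1.5: (-2.492,-9.994) -> (-2.855,-11.449) [heading=256, draw]
RT 90: heading 256 -> 166
LT 180: heading 166 -> 346
LT 90: heading 346 -> 76
RT 90: heading 76 -> 346
LT 90: heading 346 -> 76
Final: pos=(-2.855,-11.449), heading=76, 2 segment(s) drawn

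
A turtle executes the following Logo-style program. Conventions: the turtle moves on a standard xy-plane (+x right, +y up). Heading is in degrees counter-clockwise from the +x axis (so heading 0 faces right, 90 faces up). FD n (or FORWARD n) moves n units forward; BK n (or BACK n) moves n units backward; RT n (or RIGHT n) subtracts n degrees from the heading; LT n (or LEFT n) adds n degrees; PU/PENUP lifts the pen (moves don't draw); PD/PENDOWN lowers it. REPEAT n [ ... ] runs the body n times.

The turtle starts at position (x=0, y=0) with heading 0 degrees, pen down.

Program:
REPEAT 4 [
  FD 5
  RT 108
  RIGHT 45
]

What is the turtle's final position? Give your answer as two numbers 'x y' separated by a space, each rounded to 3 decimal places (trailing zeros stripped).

Answer: 2.702 -3.163

Derivation:
Executing turtle program step by step:
Start: pos=(0,0), heading=0, pen down
REPEAT 4 [
  -- iteration 1/4 --
  FD 5: (0,0) -> (5,0) [heading=0, draw]
  RT 108: heading 0 -> 252
  RT 45: heading 252 -> 207
  -- iteration 2/4 --
  FD 5: (5,0) -> (0.545,-2.27) [heading=207, draw]
  RT 108: heading 207 -> 99
  RT 45: heading 99 -> 54
  -- iteration 3/4 --
  FD 5: (0.545,-2.27) -> (3.484,1.775) [heading=54, draw]
  RT 108: heading 54 -> 306
  RT 45: heading 306 -> 261
  -- iteration 4/4 --
  FD 5: (3.484,1.775) -> (2.702,-3.163) [heading=261, draw]
  RT 108: heading 261 -> 153
  RT 45: heading 153 -> 108
]
Final: pos=(2.702,-3.163), heading=108, 4 segment(s) drawn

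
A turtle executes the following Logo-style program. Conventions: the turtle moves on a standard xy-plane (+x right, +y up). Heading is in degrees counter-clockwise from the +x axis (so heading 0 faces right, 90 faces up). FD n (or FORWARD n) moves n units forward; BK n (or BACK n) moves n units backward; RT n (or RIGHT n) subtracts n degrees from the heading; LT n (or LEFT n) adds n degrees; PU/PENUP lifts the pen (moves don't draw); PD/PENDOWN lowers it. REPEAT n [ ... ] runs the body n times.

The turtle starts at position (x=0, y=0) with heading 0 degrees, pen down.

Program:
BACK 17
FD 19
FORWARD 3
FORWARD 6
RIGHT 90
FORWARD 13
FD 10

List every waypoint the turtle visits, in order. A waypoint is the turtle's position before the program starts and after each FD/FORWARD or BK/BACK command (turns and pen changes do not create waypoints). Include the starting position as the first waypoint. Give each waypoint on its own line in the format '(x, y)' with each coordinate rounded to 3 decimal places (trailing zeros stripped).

Executing turtle program step by step:
Start: pos=(0,0), heading=0, pen down
BK 17: (0,0) -> (-17,0) [heading=0, draw]
FD 19: (-17,0) -> (2,0) [heading=0, draw]
FD 3: (2,0) -> (5,0) [heading=0, draw]
FD 6: (5,0) -> (11,0) [heading=0, draw]
RT 90: heading 0 -> 270
FD 13: (11,0) -> (11,-13) [heading=270, draw]
FD 10: (11,-13) -> (11,-23) [heading=270, draw]
Final: pos=(11,-23), heading=270, 6 segment(s) drawn
Waypoints (7 total):
(0, 0)
(-17, 0)
(2, 0)
(5, 0)
(11, 0)
(11, -13)
(11, -23)

Answer: (0, 0)
(-17, 0)
(2, 0)
(5, 0)
(11, 0)
(11, -13)
(11, -23)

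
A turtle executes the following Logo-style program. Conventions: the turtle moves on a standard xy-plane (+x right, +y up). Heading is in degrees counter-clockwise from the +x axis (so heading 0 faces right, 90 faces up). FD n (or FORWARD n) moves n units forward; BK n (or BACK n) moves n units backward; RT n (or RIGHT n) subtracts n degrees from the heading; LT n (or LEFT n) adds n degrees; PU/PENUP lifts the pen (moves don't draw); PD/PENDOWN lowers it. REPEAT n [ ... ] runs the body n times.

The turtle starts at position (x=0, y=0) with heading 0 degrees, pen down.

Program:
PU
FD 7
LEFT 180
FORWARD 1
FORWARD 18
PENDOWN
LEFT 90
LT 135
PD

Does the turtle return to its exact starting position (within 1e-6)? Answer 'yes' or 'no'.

Answer: no

Derivation:
Executing turtle program step by step:
Start: pos=(0,0), heading=0, pen down
PU: pen up
FD 7: (0,0) -> (7,0) [heading=0, move]
LT 180: heading 0 -> 180
FD 1: (7,0) -> (6,0) [heading=180, move]
FD 18: (6,0) -> (-12,0) [heading=180, move]
PD: pen down
LT 90: heading 180 -> 270
LT 135: heading 270 -> 45
PD: pen down
Final: pos=(-12,0), heading=45, 0 segment(s) drawn

Start position: (0, 0)
Final position: (-12, 0)
Distance = 12; >= 1e-6 -> NOT closed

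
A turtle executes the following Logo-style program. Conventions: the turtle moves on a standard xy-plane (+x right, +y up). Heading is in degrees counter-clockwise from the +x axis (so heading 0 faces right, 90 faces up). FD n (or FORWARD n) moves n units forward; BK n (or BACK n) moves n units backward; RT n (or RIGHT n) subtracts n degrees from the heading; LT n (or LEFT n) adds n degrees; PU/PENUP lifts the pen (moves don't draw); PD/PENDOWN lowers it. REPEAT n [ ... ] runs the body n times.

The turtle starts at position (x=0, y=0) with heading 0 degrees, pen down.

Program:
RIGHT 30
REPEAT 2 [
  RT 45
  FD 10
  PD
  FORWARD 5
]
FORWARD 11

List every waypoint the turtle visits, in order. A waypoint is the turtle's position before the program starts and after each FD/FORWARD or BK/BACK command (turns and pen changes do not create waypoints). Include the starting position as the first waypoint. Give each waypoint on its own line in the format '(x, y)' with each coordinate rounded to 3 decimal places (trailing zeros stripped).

Executing turtle program step by step:
Start: pos=(0,0), heading=0, pen down
RT 30: heading 0 -> 330
REPEAT 2 [
  -- iteration 1/2 --
  RT 45: heading 330 -> 285
  FD 10: (0,0) -> (2.588,-9.659) [heading=285, draw]
  PD: pen down
  FD 5: (2.588,-9.659) -> (3.882,-14.489) [heading=285, draw]
  -- iteration 2/2 --
  RT 45: heading 285 -> 240
  FD 10: (3.882,-14.489) -> (-1.118,-23.149) [heading=240, draw]
  PD: pen down
  FD 5: (-1.118,-23.149) -> (-3.618,-27.479) [heading=240, draw]
]
FD 11: (-3.618,-27.479) -> (-9.118,-37.006) [heading=240, draw]
Final: pos=(-9.118,-37.006), heading=240, 5 segment(s) drawn
Waypoints (6 total):
(0, 0)
(2.588, -9.659)
(3.882, -14.489)
(-1.118, -23.149)
(-3.618, -27.479)
(-9.118, -37.006)

Answer: (0, 0)
(2.588, -9.659)
(3.882, -14.489)
(-1.118, -23.149)
(-3.618, -27.479)
(-9.118, -37.006)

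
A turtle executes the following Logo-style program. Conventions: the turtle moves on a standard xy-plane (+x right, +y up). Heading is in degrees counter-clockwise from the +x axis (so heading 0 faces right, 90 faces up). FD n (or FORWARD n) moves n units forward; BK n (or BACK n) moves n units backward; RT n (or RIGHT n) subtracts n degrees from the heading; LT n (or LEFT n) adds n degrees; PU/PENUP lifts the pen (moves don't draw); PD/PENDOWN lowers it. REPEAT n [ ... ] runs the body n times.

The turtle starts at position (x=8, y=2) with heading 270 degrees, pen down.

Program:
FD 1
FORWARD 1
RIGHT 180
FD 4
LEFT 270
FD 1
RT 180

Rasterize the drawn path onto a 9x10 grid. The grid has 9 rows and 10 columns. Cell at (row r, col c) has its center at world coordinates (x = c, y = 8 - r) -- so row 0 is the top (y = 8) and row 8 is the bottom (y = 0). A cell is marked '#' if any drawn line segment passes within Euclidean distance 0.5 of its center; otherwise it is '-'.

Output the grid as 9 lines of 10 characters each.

Answer: ----------
----------
----------
----------
--------##
--------#-
--------#-
--------#-
--------#-

Derivation:
Segment 0: (8,2) -> (8,1)
Segment 1: (8,1) -> (8,0)
Segment 2: (8,0) -> (8,4)
Segment 3: (8,4) -> (9,4)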